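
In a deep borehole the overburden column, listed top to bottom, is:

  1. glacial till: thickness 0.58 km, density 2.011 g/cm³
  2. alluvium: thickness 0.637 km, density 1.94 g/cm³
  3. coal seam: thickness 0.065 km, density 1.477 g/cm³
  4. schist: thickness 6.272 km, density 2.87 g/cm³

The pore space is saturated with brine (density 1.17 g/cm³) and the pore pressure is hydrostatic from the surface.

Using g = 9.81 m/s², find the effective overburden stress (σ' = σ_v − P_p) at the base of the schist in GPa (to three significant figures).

Overburden (lithostatic) stress σ_v:
glacial till: 2011 kg/m³ × 9.81 m/s² × 580 m = 1.144×10^7 Pa = 11.44 MPa
alluvium: 1940 kg/m³ × 9.81 m/s² × 637 m = 1.212×10^7 Pa = 12.12 MPa
coal seam: 1477 kg/m³ × 9.81 m/s² × 65 m = 9.418×10^5 Pa = 0.9418 MPa
schist: 2870 kg/m³ × 9.81 m/s² × 6272 m = 1.766×10^8 Pa = 176.6 MPa
Total = 11.44 + 12.12 + 0.9418 + 176.6 = 201.09 MPa
Pore pressure P_p = 1170 kg/m³ × 9.81 m/s² × 7554 m = 8.670×10^7 Pa = 86.70 MPa
Effective stress σ' = σ_v − P_p = 201.1 − 86.70 = 114.39 MPa = 0.11439 GPa

0.114 GPa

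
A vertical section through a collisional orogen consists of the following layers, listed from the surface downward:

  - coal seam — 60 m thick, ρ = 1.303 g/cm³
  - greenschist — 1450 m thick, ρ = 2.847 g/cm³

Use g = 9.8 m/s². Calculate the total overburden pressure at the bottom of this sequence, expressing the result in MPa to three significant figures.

41.2 MPa

coal seam: 1303 kg/m³ × 9.8 m/s² × 60 m = 7.662×10^5 Pa = 0.7662 MPa
greenschist: 2847 kg/m³ × 9.8 m/s² × 1450 m = 4.046×10^7 Pa = 40.46 MPa
Total = 0.7662 + 40.46 = 41.222 MPa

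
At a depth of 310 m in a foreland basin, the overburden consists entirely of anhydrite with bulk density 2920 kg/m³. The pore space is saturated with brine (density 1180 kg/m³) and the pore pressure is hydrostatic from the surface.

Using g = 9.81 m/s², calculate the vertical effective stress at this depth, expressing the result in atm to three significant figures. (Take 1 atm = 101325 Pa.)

52.2 atm

Overburden (lithostatic) stress σ_v:
anhydrite: 2920 kg/m³ × 9.81 m/s² × 310 m = 8.880×10^6 Pa = 8.880 MPa
Pore pressure P_p = 1180 kg/m³ × 9.81 m/s² × 310 m = 3.588×10^6 Pa = 3.588 MPa
Effective stress σ' = σ_v − P_p = 8.880 − 3.588 = 5.2915 MPa = 52.223 atm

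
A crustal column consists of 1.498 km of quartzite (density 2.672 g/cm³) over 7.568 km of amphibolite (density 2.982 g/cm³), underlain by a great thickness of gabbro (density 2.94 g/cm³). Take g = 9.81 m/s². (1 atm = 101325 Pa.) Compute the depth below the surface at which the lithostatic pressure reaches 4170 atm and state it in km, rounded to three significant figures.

14.7 km

Pressure at base of upper layers: 2672×9.81×1498 + 2982×9.81×7568 = 2.607×10^8 Pa = 2572 atm
Remaining pressure to be supplied by gabbro: 4.225×10^8 − 2.607×10^8 = 1.619×10^8 Pa
Additional depth in gabbro = 1.619×10^8 Pa / (2940 kg/m³ × 9.81 m/s²) = 5612.4 m
Total depth = 9066 m + 5612.4 m = 14678 m
= 14.678 km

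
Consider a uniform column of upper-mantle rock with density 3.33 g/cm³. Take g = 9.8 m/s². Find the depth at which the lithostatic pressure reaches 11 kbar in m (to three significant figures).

33700 m

h = P/(ρg) = 11 kbar / (3330 kg/m³ × 9.8 m/s²) = 1.100×10^9 Pa / 32634 Pa/m = 33707 m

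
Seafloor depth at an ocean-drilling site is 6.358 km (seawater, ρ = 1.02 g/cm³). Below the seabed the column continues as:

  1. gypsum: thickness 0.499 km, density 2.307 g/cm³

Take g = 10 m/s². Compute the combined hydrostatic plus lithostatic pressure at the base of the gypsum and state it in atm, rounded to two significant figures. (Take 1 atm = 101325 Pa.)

seawater: 1020 kg/m³ × 10 m/s² × 6358 m = 6.485×10^7 Pa = 640.0 atm
gypsum: 2307 kg/m³ × 10 m/s² × 499 m = 1.151×10^7 Pa = 113.6 atm
Total = 640.0 + 113.6 = 753.65 atm

750 atm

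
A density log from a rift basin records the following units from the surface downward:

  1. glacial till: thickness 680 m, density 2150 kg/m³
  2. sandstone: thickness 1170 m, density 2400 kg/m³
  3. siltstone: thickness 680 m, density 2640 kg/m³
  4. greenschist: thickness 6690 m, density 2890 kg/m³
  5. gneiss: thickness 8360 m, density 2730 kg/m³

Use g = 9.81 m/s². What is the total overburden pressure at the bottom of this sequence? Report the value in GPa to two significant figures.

0.47 GPa

glacial till: 2150 kg/m³ × 9.81 m/s² × 680 m = 1.434×10^7 Pa = 0.01434 GPa
sandstone: 2400 kg/m³ × 9.81 m/s² × 1170 m = 2.755×10^7 Pa = 0.02755 GPa
siltstone: 2640 kg/m³ × 9.81 m/s² × 680 m = 1.761×10^7 Pa = 0.01761 GPa
greenschist: 2890 kg/m³ × 9.81 m/s² × 6690 m = 1.897×10^8 Pa = 0.1897 GPa
gneiss: 2730 kg/m³ × 9.81 m/s² × 8360 m = 2.239×10^8 Pa = 0.2239 GPa
Total = 0.01434 + 0.02755 + 0.01761 + 0.1897 + 0.2239 = 0.47306 GPa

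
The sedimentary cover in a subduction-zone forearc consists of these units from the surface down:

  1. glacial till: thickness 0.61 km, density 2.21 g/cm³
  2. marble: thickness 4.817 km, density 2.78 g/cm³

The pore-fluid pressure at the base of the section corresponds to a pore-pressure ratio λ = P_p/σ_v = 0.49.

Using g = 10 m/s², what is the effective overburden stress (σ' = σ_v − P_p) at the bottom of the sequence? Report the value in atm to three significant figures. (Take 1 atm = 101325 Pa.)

742 atm

Overburden (lithostatic) stress σ_v:
glacial till: 2210 kg/m³ × 10 m/s² × 610 m = 1.348×10^7 Pa = 13.48 MPa
marble: 2780 kg/m³ × 10 m/s² × 4817 m = 1.339×10^8 Pa = 133.9 MPa
Total = 13.48 + 133.9 = 147.39 MPa
Pore pressure P_p = λ·σ_v = 0.49 × 147.4 MPa = 72.22 MPa
Effective stress σ' = σ_v − P_p = 147.4 − 72.22 = 75.171 MPa = 741.88 atm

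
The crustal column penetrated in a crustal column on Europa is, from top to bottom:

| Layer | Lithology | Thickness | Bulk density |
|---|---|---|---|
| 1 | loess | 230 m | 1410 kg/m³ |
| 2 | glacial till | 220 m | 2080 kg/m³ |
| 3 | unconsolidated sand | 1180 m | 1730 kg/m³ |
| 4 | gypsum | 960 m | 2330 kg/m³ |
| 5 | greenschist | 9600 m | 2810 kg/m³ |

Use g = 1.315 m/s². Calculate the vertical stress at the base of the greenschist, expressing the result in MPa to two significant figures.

42 MPa

loess: 1410 kg/m³ × 1.315 m/s² × 230 m = 4.265×10^5 Pa = 0.4265 MPa
glacial till: 2080 kg/m³ × 1.315 m/s² × 220 m = 6.017×10^5 Pa = 0.6017 MPa
unconsolidated sand: 1730 kg/m³ × 1.315 m/s² × 1180 m = 2.684×10^6 Pa = 2.684 MPa
gypsum: 2330 kg/m³ × 1.315 m/s² × 960 m = 2.941×10^6 Pa = 2.941 MPa
greenschist: 2810 kg/m³ × 1.315 m/s² × 9600 m = 3.547×10^7 Pa = 35.47 MPa
Total = 0.4265 + 0.6017 + 2.684 + 2.941 + 35.47 = 42.127 MPa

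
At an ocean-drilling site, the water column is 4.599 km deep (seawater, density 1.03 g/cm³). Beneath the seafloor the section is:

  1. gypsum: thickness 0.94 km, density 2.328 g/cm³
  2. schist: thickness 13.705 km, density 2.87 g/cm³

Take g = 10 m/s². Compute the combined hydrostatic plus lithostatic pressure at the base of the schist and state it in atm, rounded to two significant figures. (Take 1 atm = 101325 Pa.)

seawater: 1030 kg/m³ × 10 m/s² × 4599 m = 4.737×10^7 Pa = 467.5 atm
gypsum: 2328 kg/m³ × 10 m/s² × 940 m = 2.188×10^7 Pa = 216.0 atm
schist: 2870 kg/m³ × 10 m/s² × 13705 m = 3.933×10^8 Pa = 3882 atm
Total = 467.5 + 216.0 + 3882 = 4565.4 atm

4600 atm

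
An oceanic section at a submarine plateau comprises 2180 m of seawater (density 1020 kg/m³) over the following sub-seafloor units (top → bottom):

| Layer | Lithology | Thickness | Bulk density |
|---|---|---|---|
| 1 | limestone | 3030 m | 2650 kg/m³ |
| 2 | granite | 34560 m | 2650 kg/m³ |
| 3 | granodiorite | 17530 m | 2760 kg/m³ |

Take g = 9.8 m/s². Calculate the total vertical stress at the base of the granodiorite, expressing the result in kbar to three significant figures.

seawater: 1020 kg/m³ × 9.8 m/s² × 2180 m = 2.179×10^7 Pa = 0.2179 kbar
limestone: 2650 kg/m³ × 9.8 m/s² × 3030 m = 7.869×10^7 Pa = 0.7869 kbar
granite: 2650 kg/m³ × 9.8 m/s² × 34560 m = 8.975×10^8 Pa = 8.975 kbar
granodiorite: 2760 kg/m³ × 9.8 m/s² × 17530 m = 4.742×10^8 Pa = 4.742 kbar
Total = 0.2179 + 0.7869 + 8.975 + 4.742 = 14.722 kbar

14.7 kbar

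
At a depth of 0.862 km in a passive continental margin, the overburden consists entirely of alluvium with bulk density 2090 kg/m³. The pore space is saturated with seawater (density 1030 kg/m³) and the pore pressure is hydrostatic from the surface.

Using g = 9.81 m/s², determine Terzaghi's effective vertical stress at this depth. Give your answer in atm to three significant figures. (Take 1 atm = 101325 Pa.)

88.5 atm

Overburden (lithostatic) stress σ_v:
alluvium: 2090 kg/m³ × 9.81 m/s² × 862 m = 1.767×10^7 Pa = 17.67 MPa
Pore pressure P_p = 1030 kg/m³ × 9.81 m/s² × 862 m = 8.710×10^6 Pa = 8.710 MPa
Effective stress σ' = σ_v − P_p = 17.67 − 8.710 = 8.9636 MPa = 88.464 atm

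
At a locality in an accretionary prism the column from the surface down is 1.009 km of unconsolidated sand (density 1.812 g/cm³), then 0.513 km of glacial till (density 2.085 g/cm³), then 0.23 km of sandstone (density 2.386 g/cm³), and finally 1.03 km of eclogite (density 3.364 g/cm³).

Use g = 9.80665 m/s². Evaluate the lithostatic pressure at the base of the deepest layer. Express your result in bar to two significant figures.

680 bar

unconsolidated sand: 1812 kg/m³ × 9.80665 m/s² × 1009 m = 1.793×10^7 Pa = 179.3 bar
glacial till: 2085 kg/m³ × 9.80665 m/s² × 513 m = 1.049×10^7 Pa = 104.9 bar
sandstone: 2386 kg/m³ × 9.80665 m/s² × 230 m = 5.382×10^6 Pa = 53.82 bar
eclogite: 3364 kg/m³ × 9.80665 m/s² × 1030 m = 3.398×10^7 Pa = 339.8 bar
Total = 179.3 + 104.9 + 53.82 + 339.8 = 677.80 bar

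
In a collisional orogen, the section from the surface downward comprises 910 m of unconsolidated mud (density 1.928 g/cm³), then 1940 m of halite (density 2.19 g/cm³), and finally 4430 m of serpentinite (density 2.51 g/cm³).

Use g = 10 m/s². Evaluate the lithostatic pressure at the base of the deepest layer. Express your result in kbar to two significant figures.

unconsolidated mud: 1928 kg/m³ × 10 m/s² × 910 m = 1.754×10^7 Pa = 0.1754 kbar
halite: 2190 kg/m³ × 10 m/s² × 1940 m = 4.249×10^7 Pa = 0.4249 kbar
serpentinite: 2510 kg/m³ × 10 m/s² × 4430 m = 1.112×10^8 Pa = 1.112 kbar
Total = 0.1754 + 0.4249 + 1.112 = 1.7122 kbar

1.7 kbar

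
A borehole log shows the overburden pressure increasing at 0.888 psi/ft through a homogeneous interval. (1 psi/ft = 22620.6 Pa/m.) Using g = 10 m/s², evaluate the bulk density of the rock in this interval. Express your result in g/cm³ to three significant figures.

ρ = (dP/dz)/g = 0.888 psi/ft / 10 m/s² = 20087 Pa/m / 10 m/s² = 2008.7 kg/m³
= 2.009 g/cm³

2.01 g/cm³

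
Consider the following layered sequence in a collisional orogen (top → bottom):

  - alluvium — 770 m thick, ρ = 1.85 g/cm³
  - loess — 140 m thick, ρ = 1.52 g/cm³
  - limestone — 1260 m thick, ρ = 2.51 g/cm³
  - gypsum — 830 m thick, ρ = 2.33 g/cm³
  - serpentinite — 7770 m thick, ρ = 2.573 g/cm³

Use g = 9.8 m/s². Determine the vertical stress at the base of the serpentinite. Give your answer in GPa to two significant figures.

alluvium: 1850 kg/m³ × 9.8 m/s² × 770 m = 1.396×10^7 Pa = 0.01396 GPa
loess: 1520 kg/m³ × 9.8 m/s² × 140 m = 2.085×10^6 Pa = 2.085×10^-3 GPa
limestone: 2510 kg/m³ × 9.8 m/s² × 1260 m = 3.099×10^7 Pa = 0.03099 GPa
gypsum: 2330 kg/m³ × 9.8 m/s² × 830 m = 1.895×10^7 Pa = 0.01895 GPa
serpentinite: 2573 kg/m³ × 9.8 m/s² × 7770 m = 1.959×10^8 Pa = 0.1959 GPa
Total = 0.01396 + 2.085×10^-3 + 0.03099 + 0.01895 + 0.1959 = 0.26191 GPa

0.26 GPa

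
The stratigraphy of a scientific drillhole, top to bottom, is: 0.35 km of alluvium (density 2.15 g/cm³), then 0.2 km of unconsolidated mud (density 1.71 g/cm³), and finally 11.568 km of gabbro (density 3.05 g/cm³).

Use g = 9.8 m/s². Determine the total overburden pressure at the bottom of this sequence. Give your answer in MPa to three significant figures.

alluvium: 2150 kg/m³ × 9.8 m/s² × 350 m = 7.375×10^6 Pa = 7.375 MPa
unconsolidated mud: 1710 kg/m³ × 9.8 m/s² × 200 m = 3.352×10^6 Pa = 3.352 MPa
gabbro: 3050 kg/m³ × 9.8 m/s² × 11568 m = 3.458×10^8 Pa = 345.8 MPa
Total = 7.375 + 3.352 + 345.8 = 356.49 MPa

356 MPa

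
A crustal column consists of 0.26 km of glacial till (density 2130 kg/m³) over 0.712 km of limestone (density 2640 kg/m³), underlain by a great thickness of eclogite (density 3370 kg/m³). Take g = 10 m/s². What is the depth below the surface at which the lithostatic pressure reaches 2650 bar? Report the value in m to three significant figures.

Pressure at base of upper layers: 2130×10×260 + 2640×10×712 = 2.433×10^7 Pa = 243.3 bar
Remaining pressure to be supplied by eclogite: 2.650×10^8 − 2.433×10^7 = 2.407×10^8 Pa
Additional depth in eclogite = 2.407×10^8 Pa / (3370 kg/m³ × 10 m/s²) = 7141.4 m
Total depth = 972 m + 7141.4 m = 8113.4 m

8110 m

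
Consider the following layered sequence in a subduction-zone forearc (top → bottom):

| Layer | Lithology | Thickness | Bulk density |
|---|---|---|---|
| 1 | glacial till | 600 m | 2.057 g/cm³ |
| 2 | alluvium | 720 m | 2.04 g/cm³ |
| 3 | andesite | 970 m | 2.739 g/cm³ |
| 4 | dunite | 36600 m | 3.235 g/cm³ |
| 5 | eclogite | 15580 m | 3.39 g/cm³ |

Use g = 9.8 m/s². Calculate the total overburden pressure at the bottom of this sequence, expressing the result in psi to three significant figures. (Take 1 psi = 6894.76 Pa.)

glacial till: 2057 kg/m³ × 9.8 m/s² × 600 m = 1.210×10^7 Pa = 1754 psi
alluvium: 2040 kg/m³ × 9.8 m/s² × 720 m = 1.439×10^7 Pa = 2088 psi
andesite: 2739 kg/m³ × 9.8 m/s² × 970 m = 2.604×10^7 Pa = 3776 psi
dunite: 3235 kg/m³ × 9.8 m/s² × 36600 m = 1.160×10^9 Pa = 1.683×10^5 psi
eclogite: 3390 kg/m³ × 9.8 m/s² × 15580 m = 5.176×10^8 Pa = 75071 psi
Total = 1754 + 2088 + 3776 + 1.683×10^5 + 75071 = 2.5098×10^5 psi

251000 psi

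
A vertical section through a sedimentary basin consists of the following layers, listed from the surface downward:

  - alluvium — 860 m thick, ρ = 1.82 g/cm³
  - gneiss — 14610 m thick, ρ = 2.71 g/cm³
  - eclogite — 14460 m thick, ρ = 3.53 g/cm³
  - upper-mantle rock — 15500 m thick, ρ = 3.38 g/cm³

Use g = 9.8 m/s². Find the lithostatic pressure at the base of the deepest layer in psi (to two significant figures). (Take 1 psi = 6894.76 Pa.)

210000 psi

alluvium: 1820 kg/m³ × 9.8 m/s² × 860 m = 1.534×10^7 Pa = 2225 psi
gneiss: 2710 kg/m³ × 9.8 m/s² × 14610 m = 3.880×10^8 Pa = 56276 psi
eclogite: 3530 kg/m³ × 9.8 m/s² × 14460 m = 5.002×10^8 Pa = 72552 psi
upper-mantle rock: 3380 kg/m³ × 9.8 m/s² × 15500 m = 5.134×10^8 Pa = 74466 psi
Total = 2225 + 56276 + 72552 + 74466 = 2.0552×10^5 psi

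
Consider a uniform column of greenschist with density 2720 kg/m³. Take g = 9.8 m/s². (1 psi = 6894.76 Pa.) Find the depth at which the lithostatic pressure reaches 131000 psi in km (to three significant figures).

h = P/(ρg) = 131000 psi / (2720 kg/m³ × 9.8 m/s²) = 9.032×10^8 Pa / 26656 Pa/m = 33884 m
= 33.884 km

33.9 km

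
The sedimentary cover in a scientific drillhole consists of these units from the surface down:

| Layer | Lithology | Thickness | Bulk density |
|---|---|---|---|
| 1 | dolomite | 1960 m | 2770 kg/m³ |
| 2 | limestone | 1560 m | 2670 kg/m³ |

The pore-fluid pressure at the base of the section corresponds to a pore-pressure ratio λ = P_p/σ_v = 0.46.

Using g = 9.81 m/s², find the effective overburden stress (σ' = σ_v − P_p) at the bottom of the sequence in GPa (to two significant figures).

0.051 GPa

Overburden (lithostatic) stress σ_v:
dolomite: 2770 kg/m³ × 9.81 m/s² × 1960 m = 5.326×10^7 Pa = 53.26 MPa
limestone: 2670 kg/m³ × 9.81 m/s² × 1560 m = 4.086×10^7 Pa = 40.86 MPa
Total = 53.26 + 40.86 = 94.121 MPa
Pore pressure P_p = λ·σ_v = 0.46 × 94.12 MPa = 43.30 MPa
Effective stress σ' = σ_v − P_p = 94.12 − 43.30 = 50.825 MPa = 0.050825 GPa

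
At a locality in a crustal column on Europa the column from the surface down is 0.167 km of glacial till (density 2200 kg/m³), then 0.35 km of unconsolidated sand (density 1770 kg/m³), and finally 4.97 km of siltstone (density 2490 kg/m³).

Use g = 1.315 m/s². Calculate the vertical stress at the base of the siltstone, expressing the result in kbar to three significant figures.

glacial till: 2200 kg/m³ × 1.315 m/s² × 167 m = 4.831×10^5 Pa = 4.831×10^-3 kbar
unconsolidated sand: 1770 kg/m³ × 1.315 m/s² × 350 m = 8.146×10^5 Pa = 8.146×10^-3 kbar
siltstone: 2490 kg/m³ × 1.315 m/s² × 4970 m = 1.627×10^7 Pa = 0.1627 kbar
Total = 4.831×10^-3 + 8.146×10^-3 + 0.1627 = 0.17571 kbar

0.176 kbar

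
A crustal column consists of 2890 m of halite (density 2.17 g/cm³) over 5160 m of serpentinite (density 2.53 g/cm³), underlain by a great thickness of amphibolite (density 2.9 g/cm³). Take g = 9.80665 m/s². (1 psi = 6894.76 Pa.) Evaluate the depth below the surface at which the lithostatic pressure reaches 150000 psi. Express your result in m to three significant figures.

Pressure at base of upper layers: 2170×9.80665×2890 + 2530×9.80665×5160 = 1.895×10^8 Pa = 27488 psi
Remaining pressure to be supplied by amphibolite: 1.034×10^9 − 1.895×10^8 = 8.447×10^8 Pa
Additional depth in amphibolite = 8.447×10^8 Pa / (2900 kg/m³ × 9.80665 m/s²) = 29701 m
Total depth = 8050 m + 29701 m = 37751 m

37800 m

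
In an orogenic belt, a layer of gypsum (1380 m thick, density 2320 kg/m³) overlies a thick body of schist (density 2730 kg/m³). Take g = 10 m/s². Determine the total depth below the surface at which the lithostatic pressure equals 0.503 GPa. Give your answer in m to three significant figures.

Pressure at base of upper layers: 2320×10×1380 = 3.202×10^7 Pa = 0.03202 GPa
Remaining pressure to be supplied by schist: 5.030×10^8 − 3.202×10^7 = 4.710×10^8 Pa
Additional depth in schist = 4.710×10^8 Pa / (2730 kg/m³ × 10 m/s²) = 17252 m
Total depth = 1380 m + 17252 m = 18632 m

18600 m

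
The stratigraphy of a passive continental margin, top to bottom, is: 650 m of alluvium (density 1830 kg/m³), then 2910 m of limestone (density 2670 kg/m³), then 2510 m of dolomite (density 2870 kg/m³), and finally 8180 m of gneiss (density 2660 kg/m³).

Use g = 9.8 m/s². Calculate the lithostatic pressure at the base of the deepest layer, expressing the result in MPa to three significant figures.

alluvium: 1830 kg/m³ × 9.8 m/s² × 650 m = 1.166×10^7 Pa = 11.66 MPa
limestone: 2670 kg/m³ × 9.8 m/s² × 2910 m = 7.614×10^7 Pa = 76.14 MPa
dolomite: 2870 kg/m³ × 9.8 m/s² × 2510 m = 7.060×10^7 Pa = 70.60 MPa
gneiss: 2660 kg/m³ × 9.8 m/s² × 8180 m = 2.132×10^8 Pa = 213.2 MPa
Total = 11.66 + 76.14 + 70.60 + 213.2 = 371.63 MPa

372 MPa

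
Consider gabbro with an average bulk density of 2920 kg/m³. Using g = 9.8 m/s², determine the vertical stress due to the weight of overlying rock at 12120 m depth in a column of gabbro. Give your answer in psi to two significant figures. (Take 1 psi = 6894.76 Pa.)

gabbro: 2920 kg/m³ × 9.8 m/s² × 12120 m = 3.468×10^8 Pa = 50303 psi

50000 psi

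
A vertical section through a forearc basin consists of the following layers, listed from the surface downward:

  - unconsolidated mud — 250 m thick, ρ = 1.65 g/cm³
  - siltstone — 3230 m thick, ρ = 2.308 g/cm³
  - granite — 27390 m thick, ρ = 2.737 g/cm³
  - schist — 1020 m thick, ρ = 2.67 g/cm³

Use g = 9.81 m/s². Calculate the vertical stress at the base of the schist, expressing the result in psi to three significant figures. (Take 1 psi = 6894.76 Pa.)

unconsolidated mud: 1650 kg/m³ × 9.81 m/s² × 250 m = 4.047×10^6 Pa = 586.9 psi
siltstone: 2308 kg/m³ × 9.81 m/s² × 3230 m = 7.313×10^7 Pa = 10607 psi
granite: 2737 kg/m³ × 9.81 m/s² × 27390 m = 7.354×10^8 Pa = 1.067×10^5 psi
schist: 2670 kg/m³ × 9.81 m/s² × 1020 m = 2.672×10^7 Pa = 3875 psi
Total = 586.9 + 10607 + 1.067×10^5 + 3875 = 1.2173×10^5 psi

122000 psi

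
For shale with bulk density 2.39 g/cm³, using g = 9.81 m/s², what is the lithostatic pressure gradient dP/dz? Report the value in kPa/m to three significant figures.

dP/dz = ρg = 2390 kg/m³ × 9.81 m/s² = 23446 Pa/m
= 23446 Pa/m × (1 kPa/m / 1000.0 Pa/m) = 23.446 kPa/m

23.4 kPa/m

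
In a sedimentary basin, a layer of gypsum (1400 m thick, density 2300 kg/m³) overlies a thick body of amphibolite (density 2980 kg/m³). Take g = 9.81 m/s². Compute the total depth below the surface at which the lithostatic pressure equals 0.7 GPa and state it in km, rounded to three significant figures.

24.3 km

Pressure at base of upper layers: 2300×9.81×1400 = 3.159×10^7 Pa = 0.03159 GPa
Remaining pressure to be supplied by amphibolite: 7.000×10^8 − 3.159×10^7 = 6.684×10^8 Pa
Additional depth in amphibolite = 6.684×10^8 Pa / (2980 kg/m³ × 9.81 m/s²) = 22864 m
Total depth = 1400 m + 22864 m = 24264 m
= 24.264 km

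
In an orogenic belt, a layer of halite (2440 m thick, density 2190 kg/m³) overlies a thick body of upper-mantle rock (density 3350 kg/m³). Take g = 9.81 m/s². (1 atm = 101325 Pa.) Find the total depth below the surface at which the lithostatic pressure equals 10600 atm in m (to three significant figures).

33500 m

Pressure at base of upper layers: 2190×9.81×2440 = 5.242×10^7 Pa = 517.4 atm
Remaining pressure to be supplied by upper-mantle rock: 1.074×10^9 − 5.242×10^7 = 1.022×10^9 Pa
Additional depth in upper-mantle rock = 1.022×10^9 Pa / (3350 kg/m³ × 9.81 m/s²) = 31087 m
Total depth = 2440 m + 31087 m = 33527 m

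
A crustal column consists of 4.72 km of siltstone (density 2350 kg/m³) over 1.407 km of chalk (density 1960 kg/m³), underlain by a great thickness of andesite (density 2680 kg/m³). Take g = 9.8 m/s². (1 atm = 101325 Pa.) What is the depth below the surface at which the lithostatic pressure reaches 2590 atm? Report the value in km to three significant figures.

Pressure at base of upper layers: 2350×9.8×4720 + 1960×9.8×1407 = 1.357×10^8 Pa = 1340 atm
Remaining pressure to be supplied by andesite: 2.624×10^8 − 1.357×10^8 = 1.267×10^8 Pa
Additional depth in andesite = 1.267×10^8 Pa / (2680 kg/m³ × 9.8 m/s²) = 4824.3 m
Total depth = 6127 m + 4824.3 m = 10951 m
= 10.951 km

11.0 km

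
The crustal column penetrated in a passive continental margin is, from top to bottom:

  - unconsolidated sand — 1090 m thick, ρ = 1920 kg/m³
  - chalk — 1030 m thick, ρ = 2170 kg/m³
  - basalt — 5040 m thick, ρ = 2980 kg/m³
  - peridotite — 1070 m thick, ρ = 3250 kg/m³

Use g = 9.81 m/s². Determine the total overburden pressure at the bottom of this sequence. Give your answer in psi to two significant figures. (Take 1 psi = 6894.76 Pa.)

32000 psi

unconsolidated sand: 1920 kg/m³ × 9.81 m/s² × 1090 m = 2.053×10^7 Pa = 2978 psi
chalk: 2170 kg/m³ × 9.81 m/s² × 1030 m = 2.193×10^7 Pa = 3180 psi
basalt: 2980 kg/m³ × 9.81 m/s² × 5040 m = 1.473×10^8 Pa = 21370 psi
peridotite: 3250 kg/m³ × 9.81 m/s² × 1070 m = 3.411×10^7 Pa = 4948 psi
Total = 2978 + 3180 + 21370 + 4948 = 32475 psi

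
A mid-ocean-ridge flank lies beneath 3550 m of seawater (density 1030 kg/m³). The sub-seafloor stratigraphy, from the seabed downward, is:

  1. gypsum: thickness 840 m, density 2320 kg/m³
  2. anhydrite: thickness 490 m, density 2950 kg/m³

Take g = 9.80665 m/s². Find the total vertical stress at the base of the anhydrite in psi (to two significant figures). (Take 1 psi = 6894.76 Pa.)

seawater: 1030 kg/m³ × 9.80665 m/s² × 3550 m = 3.586×10^7 Pa = 5201 psi
gypsum: 2320 kg/m³ × 9.80665 m/s² × 840 m = 1.911×10^7 Pa = 2772 psi
anhydrite: 2950 kg/m³ × 9.80665 m/s² × 490 m = 1.418×10^7 Pa = 2056 psi
Total = 5201 + 2772 + 2056 = 10029 psi

10000 psi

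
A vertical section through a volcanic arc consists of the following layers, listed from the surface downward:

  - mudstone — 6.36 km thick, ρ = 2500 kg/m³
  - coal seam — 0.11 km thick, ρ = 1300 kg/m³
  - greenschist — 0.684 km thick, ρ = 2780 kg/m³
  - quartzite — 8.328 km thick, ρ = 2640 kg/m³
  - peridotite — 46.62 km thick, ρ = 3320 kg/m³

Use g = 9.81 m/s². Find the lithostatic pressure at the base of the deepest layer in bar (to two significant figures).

mudstone: 2500 kg/m³ × 9.81 m/s² × 6360 m = 1.560×10^8 Pa = 1560 bar
coal seam: 1300 kg/m³ × 9.81 m/s² × 110 m = 1.403×10^6 Pa = 14.03 bar
greenschist: 2780 kg/m³ × 9.81 m/s² × 684 m = 1.865×10^7 Pa = 186.5 bar
quartzite: 2640 kg/m³ × 9.81 m/s² × 8328 m = 2.157×10^8 Pa = 2157 bar
peridotite: 3320 kg/m³ × 9.81 m/s² × 46620 m = 1.518×10^9 Pa = 15184 bar
Total = 1560 + 14.03 + 186.5 + 2157 + 15184 = 19101 bar

19000 bar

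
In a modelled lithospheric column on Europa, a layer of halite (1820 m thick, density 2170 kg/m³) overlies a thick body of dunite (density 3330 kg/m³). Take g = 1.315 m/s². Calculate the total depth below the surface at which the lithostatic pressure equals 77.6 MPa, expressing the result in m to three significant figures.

18400 m

Pressure at base of upper layers: 2170×1.315×1820 = 5.193×10^6 Pa = 5.193 MPa
Remaining pressure to be supplied by dunite: 7.760×10^7 − 5.193×10^6 = 7.241×10^7 Pa
Additional depth in dunite = 7.241×10^7 Pa / (3330 kg/m³ × 1.315 m/s²) = 16535 m
Total depth = 1820 m + 16535 m = 18355 m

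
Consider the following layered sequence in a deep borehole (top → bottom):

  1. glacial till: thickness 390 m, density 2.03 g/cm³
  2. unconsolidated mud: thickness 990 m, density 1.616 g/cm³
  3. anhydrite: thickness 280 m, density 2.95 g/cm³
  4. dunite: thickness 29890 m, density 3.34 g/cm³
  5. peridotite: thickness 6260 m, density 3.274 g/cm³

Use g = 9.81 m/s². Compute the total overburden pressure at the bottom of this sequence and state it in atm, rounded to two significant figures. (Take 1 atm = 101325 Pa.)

glacial till: 2030 kg/m³ × 9.81 m/s² × 390 m = 7.767×10^6 Pa = 76.65 atm
unconsolidated mud: 1616 kg/m³ × 9.81 m/s² × 990 m = 1.569×10^7 Pa = 154.9 atm
anhydrite: 2950 kg/m³ × 9.81 m/s² × 280 m = 8.103×10^6 Pa = 79.97 atm
dunite: 3340 kg/m³ × 9.81 m/s² × 29890 m = 9.794×10^8 Pa = 9666 atm
peridotite: 3274 kg/m³ × 9.81 m/s² × 6260 m = 2.011×10^8 Pa = 1984 atm
Total = 76.65 + 154.9 + 79.97 + 9666 + 1984 = 11961 atm

12000 atm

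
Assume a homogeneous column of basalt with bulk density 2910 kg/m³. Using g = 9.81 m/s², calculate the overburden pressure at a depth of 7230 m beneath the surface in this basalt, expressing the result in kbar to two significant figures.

2.1 kbar

basalt: 2910 kg/m³ × 9.81 m/s² × 7230 m = 2.064×10^8 Pa = 2.064 kbar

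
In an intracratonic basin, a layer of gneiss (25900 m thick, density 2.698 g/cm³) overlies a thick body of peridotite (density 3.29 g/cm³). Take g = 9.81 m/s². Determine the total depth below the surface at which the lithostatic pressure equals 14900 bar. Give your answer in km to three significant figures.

50.8 km

Pressure at base of upper layers: 2698×9.81×25900 = 6.855×10^8 Pa = 6855 bar
Remaining pressure to be supplied by peridotite: 1.490×10^9 − 6.855×10^8 = 8.045×10^8 Pa
Additional depth in peridotite = 8.045×10^8 Pa / (3290 kg/m³ × 9.81 m/s²) = 24926 m
Total depth = 25900 m + 24926 m = 50826 m
= 50.826 km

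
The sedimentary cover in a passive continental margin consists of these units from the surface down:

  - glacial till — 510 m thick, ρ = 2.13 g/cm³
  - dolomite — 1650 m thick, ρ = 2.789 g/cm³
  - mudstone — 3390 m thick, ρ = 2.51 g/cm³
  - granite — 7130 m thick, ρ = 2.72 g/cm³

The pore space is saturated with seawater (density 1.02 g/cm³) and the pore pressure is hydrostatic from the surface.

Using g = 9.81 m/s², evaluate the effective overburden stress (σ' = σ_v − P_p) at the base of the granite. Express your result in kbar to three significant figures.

2.03 kbar

Overburden (lithostatic) stress σ_v:
glacial till: 2130 kg/m³ × 9.81 m/s² × 510 m = 1.066×10^7 Pa = 10.66 MPa
dolomite: 2789 kg/m³ × 9.81 m/s² × 1650 m = 4.514×10^7 Pa = 45.14 MPa
mudstone: 2510 kg/m³ × 9.81 m/s² × 3390 m = 8.347×10^7 Pa = 83.47 MPa
granite: 2720 kg/m³ × 9.81 m/s² × 7130 m = 1.903×10^8 Pa = 190.3 MPa
Total = 10.66 + 45.14 + 83.47 + 190.3 = 329.52 MPa
Pore pressure P_p = 1020 kg/m³ × 9.81 m/s² × 12680 m = 1.269×10^8 Pa = 126.9 MPa
Effective stress σ' = σ_v − P_p = 329.5 − 126.9 = 202.65 MPa = 2.0265 kbar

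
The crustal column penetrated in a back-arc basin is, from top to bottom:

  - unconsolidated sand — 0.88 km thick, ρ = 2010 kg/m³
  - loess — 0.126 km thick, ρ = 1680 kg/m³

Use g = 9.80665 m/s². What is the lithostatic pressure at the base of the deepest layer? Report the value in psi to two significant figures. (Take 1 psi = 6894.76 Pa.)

2800 psi

unconsolidated sand: 2010 kg/m³ × 9.80665 m/s² × 880 m = 1.735×10^7 Pa = 2516 psi
loess: 1680 kg/m³ × 9.80665 m/s² × 126 m = 2.076×10^6 Pa = 301.1 psi
Total = 2516 + 301.1 = 2816.9 psi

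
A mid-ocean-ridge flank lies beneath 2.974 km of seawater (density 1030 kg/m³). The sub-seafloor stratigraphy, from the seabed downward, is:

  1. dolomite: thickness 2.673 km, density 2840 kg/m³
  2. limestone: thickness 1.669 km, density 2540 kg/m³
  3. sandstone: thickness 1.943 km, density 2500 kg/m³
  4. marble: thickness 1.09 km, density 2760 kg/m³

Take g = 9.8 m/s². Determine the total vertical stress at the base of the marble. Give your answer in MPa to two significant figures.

seawater: 1030 kg/m³ × 9.8 m/s² × 2974 m = 3.002×10^7 Pa = 30.02 MPa
dolomite: 2840 kg/m³ × 9.8 m/s² × 2673 m = 7.439×10^7 Pa = 74.39 MPa
limestone: 2540 kg/m³ × 9.8 m/s² × 1669 m = 4.154×10^7 Pa = 41.54 MPa
sandstone: 2500 kg/m³ × 9.8 m/s² × 1943 m = 4.760×10^7 Pa = 47.60 MPa
marble: 2760 kg/m³ × 9.8 m/s² × 1090 m = 2.948×10^7 Pa = 29.48 MPa
Total = 30.02 + 74.39 + 41.54 + 47.60 + 29.48 = 223.05 MPa

220 MPa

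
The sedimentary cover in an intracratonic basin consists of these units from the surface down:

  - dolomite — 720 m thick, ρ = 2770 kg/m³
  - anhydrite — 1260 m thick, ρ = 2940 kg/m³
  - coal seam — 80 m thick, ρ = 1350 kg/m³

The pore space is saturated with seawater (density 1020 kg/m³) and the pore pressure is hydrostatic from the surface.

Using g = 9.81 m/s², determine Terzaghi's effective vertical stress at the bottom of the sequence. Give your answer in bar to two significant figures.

Overburden (lithostatic) stress σ_v:
dolomite: 2770 kg/m³ × 9.81 m/s² × 720 m = 1.957×10^7 Pa = 19.57 MPa
anhydrite: 2940 kg/m³ × 9.81 m/s² × 1260 m = 3.634×10^7 Pa = 36.34 MPa
coal seam: 1350 kg/m³ × 9.81 m/s² × 80 m = 1.059×10^6 Pa = 1.059 MPa
Total = 19.57 + 36.34 + 1.059 = 56.965 MPa
Pore pressure P_p = 1020 kg/m³ × 9.81 m/s² × 2060 m = 2.061×10^7 Pa = 20.61 MPa
Effective stress σ' = σ_v − P_p = 56.96 − 20.61 = 36.352 MPa = 363.52 bar

360 bar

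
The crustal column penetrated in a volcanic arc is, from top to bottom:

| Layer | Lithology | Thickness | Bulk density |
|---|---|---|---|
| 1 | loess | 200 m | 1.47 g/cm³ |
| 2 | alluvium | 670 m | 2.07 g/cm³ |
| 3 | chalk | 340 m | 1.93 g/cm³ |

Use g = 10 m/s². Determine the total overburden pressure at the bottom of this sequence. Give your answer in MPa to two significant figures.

loess: 1470 kg/m³ × 10 m/s² × 200 m = 2.940×10^6 Pa = 2.940 MPa
alluvium: 2070 kg/m³ × 10 m/s² × 670 m = 1.387×10^7 Pa = 13.87 MPa
chalk: 1930 kg/m³ × 10 m/s² × 340 m = 6.562×10^6 Pa = 6.562 MPa
Total = 2.940 + 13.87 + 6.562 = 23.371 MPa

23 MPa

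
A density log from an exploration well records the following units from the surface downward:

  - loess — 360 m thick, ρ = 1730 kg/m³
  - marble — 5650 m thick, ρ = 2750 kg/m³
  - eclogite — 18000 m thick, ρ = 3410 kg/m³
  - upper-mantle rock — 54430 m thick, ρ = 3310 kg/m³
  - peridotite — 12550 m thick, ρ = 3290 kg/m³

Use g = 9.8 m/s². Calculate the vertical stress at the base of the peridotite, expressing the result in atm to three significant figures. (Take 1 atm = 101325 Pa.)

28900 atm

loess: 1730 kg/m³ × 9.8 m/s² × 360 m = 6.103×10^6 Pa = 60.24 atm
marble: 2750 kg/m³ × 9.8 m/s² × 5650 m = 1.523×10^8 Pa = 1503 atm
eclogite: 3410 kg/m³ × 9.8 m/s² × 18000 m = 6.015×10^8 Pa = 5937 atm
upper-mantle rock: 3310 kg/m³ × 9.8 m/s² × 54430 m = 1.766×10^9 Pa = 17425 atm
peridotite: 3290 kg/m³ × 9.8 m/s² × 12550 m = 4.046×10^8 Pa = 3993 atm
Total = 60.24 + 1503 + 5937 + 17425 + 3993 = 28918 atm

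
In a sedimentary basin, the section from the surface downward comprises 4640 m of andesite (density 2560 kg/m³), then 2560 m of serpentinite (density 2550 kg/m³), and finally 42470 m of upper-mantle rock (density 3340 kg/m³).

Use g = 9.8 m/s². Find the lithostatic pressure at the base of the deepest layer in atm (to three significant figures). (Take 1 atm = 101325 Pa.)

15500 atm

andesite: 2560 kg/m³ × 9.8 m/s² × 4640 m = 1.164×10^8 Pa = 1149 atm
serpentinite: 2550 kg/m³ × 9.8 m/s² × 2560 m = 6.397×10^7 Pa = 631.4 atm
upper-mantle rock: 3340 kg/m³ × 9.8 m/s² × 42470 m = 1.390×10^9 Pa = 13719 atm
Total = 1149 + 631.4 + 13719 = 15500 atm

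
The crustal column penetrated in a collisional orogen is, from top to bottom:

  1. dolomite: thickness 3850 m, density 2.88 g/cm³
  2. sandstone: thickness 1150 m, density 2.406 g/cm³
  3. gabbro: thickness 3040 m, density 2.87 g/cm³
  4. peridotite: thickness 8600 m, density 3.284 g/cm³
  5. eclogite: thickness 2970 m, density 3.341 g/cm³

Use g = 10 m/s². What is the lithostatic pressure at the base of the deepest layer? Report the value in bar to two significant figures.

6100 bar

dolomite: 2880 kg/m³ × 10 m/s² × 3850 m = 1.109×10^8 Pa = 1109 bar
sandstone: 2406 kg/m³ × 10 m/s² × 1150 m = 2.767×10^7 Pa = 276.7 bar
gabbro: 2870 kg/m³ × 10 m/s² × 3040 m = 8.725×10^7 Pa = 872.5 bar
peridotite: 3284 kg/m³ × 10 m/s² × 8600 m = 2.824×10^8 Pa = 2824 bar
eclogite: 3341 kg/m³ × 10 m/s² × 2970 m = 9.923×10^7 Pa = 992.3 bar
Total = 1109 + 276.7 + 872.5 + 2824 + 992.3 = 6074.5 bar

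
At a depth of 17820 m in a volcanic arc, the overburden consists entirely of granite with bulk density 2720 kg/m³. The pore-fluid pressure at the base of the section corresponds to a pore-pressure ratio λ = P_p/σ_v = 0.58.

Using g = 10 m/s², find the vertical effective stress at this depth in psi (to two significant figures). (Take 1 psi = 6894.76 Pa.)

30000 psi

Overburden (lithostatic) stress σ_v:
granite: 2720 kg/m³ × 10 m/s² × 17820 m = 4.847×10^8 Pa = 484.7 MPa
Pore pressure P_p = λ·σ_v = 0.58 × 484.7 MPa = 281.1 MPa
Effective stress σ' = σ_v − P_p = 484.7 − 281.1 = 203.58 MPa = 29526 psi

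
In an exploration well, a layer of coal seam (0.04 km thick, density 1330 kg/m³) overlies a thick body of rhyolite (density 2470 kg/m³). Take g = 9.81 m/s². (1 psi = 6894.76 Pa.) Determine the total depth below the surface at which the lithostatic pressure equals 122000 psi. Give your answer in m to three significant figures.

34700 m

Pressure at base of upper layers: 1330×9.81×40 = 5.219×10^5 Pa = 75.69 psi
Remaining pressure to be supplied by rhyolite: 8.412×10^8 − 5.219×10^5 = 8.406×10^8 Pa
Additional depth in rhyolite = 8.406×10^8 Pa / (2470 kg/m³ × 9.81 m/s²) = 34693 m
Total depth = 40 m + 34693 m = 34733 m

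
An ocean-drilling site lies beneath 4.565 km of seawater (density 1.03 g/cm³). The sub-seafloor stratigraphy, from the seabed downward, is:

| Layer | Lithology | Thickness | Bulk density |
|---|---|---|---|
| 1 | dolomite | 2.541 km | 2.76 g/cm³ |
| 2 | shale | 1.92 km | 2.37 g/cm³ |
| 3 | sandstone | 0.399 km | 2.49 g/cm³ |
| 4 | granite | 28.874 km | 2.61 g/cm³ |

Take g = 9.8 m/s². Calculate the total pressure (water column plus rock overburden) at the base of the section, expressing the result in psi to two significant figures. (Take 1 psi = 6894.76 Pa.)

seawater: 1030 kg/m³ × 9.8 m/s² × 4565 m = 4.608×10^7 Pa = 6683 psi
dolomite: 2760 kg/m³ × 9.8 m/s² × 2541 m = 6.873×10^7 Pa = 9968 psi
shale: 2370 kg/m³ × 9.8 m/s² × 1920 m = 4.459×10^7 Pa = 6468 psi
sandstone: 2490 kg/m³ × 9.8 m/s² × 399 m = 9.736×10^6 Pa = 1412 psi
granite: 2610 kg/m³ × 9.8 m/s² × 28874 m = 7.385×10^8 Pa = 1.071×10^5 psi
Total = 6683 + 9968 + 6468 + 1412 + 1.071×10^5 = 1.3165×10^5 psi

130000 psi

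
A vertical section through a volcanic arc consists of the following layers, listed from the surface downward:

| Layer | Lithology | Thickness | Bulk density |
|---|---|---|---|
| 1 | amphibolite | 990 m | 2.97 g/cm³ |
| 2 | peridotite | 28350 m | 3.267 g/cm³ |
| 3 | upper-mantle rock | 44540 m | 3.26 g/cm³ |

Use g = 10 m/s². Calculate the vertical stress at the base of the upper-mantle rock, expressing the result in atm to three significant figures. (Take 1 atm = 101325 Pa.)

23800 atm

amphibolite: 2970 kg/m³ × 10 m/s² × 990 m = 2.940×10^7 Pa = 290.2 atm
peridotite: 3267 kg/m³ × 10 m/s² × 28350 m = 9.262×10^8 Pa = 9141 atm
upper-mantle rock: 3260 kg/m³ × 10 m/s² × 44540 m = 1.452×10^9 Pa = 14330 atm
Total = 290.2 + 9141 + 14330 = 23761 atm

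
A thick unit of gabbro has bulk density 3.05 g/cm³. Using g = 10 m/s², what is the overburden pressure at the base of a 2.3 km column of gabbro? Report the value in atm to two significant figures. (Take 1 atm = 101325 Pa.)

690 atm

gabbro: 3050 kg/m³ × 10 m/s² × 2300 m = 7.015×10^7 Pa = 692.3 atm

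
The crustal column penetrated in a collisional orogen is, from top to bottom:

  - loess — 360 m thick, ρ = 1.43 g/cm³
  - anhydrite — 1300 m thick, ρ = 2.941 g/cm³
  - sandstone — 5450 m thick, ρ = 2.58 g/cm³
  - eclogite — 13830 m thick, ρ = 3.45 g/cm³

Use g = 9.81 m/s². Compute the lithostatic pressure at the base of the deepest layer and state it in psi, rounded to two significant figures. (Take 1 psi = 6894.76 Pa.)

loess: 1430 kg/m³ × 9.81 m/s² × 360 m = 5.050×10^6 Pa = 732.5 psi
anhydrite: 2941 kg/m³ × 9.81 m/s² × 1300 m = 3.751×10^7 Pa = 5440 psi
sandstone: 2580 kg/m³ × 9.81 m/s² × 5450 m = 1.379×10^8 Pa = 20006 psi
eclogite: 3450 kg/m³ × 9.81 m/s² × 13830 m = 4.681×10^8 Pa = 67888 psi
Total = 732.5 + 5440 + 20006 + 67888 = 94066 psi

94000 psi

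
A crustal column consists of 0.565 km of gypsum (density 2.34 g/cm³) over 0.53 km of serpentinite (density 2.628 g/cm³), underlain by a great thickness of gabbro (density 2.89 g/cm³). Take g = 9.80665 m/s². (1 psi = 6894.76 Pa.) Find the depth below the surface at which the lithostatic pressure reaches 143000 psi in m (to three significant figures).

34900 m

Pressure at base of upper layers: 2340×9.80665×565 + 2628×9.80665×530 = 2.662×10^7 Pa = 3862 psi
Remaining pressure to be supplied by gabbro: 9.860×10^8 − 2.662×10^7 = 9.593×10^8 Pa
Additional depth in gabbro = 9.593×10^8 Pa / (2890 kg/m³ × 9.80665 m/s²) = 33849 m
Total depth = 1095 m + 33849 m = 34944 m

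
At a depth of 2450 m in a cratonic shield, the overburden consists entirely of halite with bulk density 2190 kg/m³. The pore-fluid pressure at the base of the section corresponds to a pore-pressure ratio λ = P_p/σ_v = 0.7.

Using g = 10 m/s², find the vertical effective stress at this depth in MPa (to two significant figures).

16 MPa

Overburden (lithostatic) stress σ_v:
halite: 2190 kg/m³ × 10 m/s² × 2450 m = 5.365×10^7 Pa = 53.66 MPa
Pore pressure P_p = λ·σ_v = 0.7 × 53.66 MPa = 37.56 MPa
Effective stress σ' = σ_v − P_p = 53.66 − 37.56 = 16.096 MPa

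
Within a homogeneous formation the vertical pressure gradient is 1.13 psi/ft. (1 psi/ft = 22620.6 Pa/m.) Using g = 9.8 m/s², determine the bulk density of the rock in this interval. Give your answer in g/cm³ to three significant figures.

2.61 g/cm³

ρ = (dP/dz)/g = 1.13 psi/ft / 9.8 m/s² = 25561 Pa/m / 9.8 m/s² = 2608.3 kg/m³
= 2.608 g/cm³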